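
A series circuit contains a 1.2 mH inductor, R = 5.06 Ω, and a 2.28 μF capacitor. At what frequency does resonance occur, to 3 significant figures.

3.04 kHz

ω₀ = 1/√(LC) = 1/√(0.0012 × 2.28e-06) = 19120 rad/s
f₀ = ω₀/(2π) = 3.04 kHz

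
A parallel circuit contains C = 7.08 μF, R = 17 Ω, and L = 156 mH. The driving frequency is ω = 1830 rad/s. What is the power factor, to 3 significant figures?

X_L = ωL = 285 Ω
X_C = 1/(ωC) = 77.2 Ω
Parallel: admittances add. Y = 1/R + 1/(jωL) + jωC
Y = (0.0588 + j0.00945) S
|Y| = 0.0596 S → |Z| = 1/|Y| = 16.8 Ω, ∠Z = −∠Y = -9.13°
cos φ = cos(-9.13°) = 0.987

0.987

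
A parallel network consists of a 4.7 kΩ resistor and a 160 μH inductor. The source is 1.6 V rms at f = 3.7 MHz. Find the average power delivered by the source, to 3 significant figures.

ω = 2πf = 2.325e+07 rad/s
X_L = ωL = 3720 Ω
Parallel: admittances add. Y = 1/R + 1/(jωL)
Y = (0.000213 − j0.000269) S
|Y| = 0.000343 S → |Z| = 1/|Y| = 2920 Ω, ∠Z = −∠Y = 51.6°
I = V/|Z| = 549 μA
P = VI cos φ = 1.6 × 0.000549 × cos(51.6°) = 545 μW

545 μW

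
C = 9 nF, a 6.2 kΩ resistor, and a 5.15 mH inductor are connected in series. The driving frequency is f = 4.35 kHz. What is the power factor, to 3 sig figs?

ω = 2πf = 27330 rad/s
X_L = ωL = 141 Ω
X_C = 1/(ωC) = 4070 Ω
Net reactance X = X_L − X_C = -3920 Ω
Z = 6200 − j3920 Ω
|Z| = √(6200² + 3920²) = 7340 Ω
∠Z = arctan(-3920/6200) = -32.3°
cos φ = cos(-32.3°) = 0.845

0.845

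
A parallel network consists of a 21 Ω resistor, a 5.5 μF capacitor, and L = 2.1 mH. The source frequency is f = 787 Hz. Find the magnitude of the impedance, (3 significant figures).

ω = 2πf = 4945 rad/s
X_L = ωL = 10.4 Ω
X_C = 1/(ωC) = 36.8 Ω
Parallel: admittances add. Y = 1/R + 1/(jωL) + jωC
Y = (0.0476 − j0.0691) S
|Y| = 0.0839 S → |Z| = 1/|Y| = 11.9 Ω, ∠Z = −∠Y = 55.4°

11.9 Ω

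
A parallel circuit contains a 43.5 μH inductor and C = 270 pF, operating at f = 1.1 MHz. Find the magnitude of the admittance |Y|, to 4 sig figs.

ω = 2πf = 6.912e+06 rad/s
X_L = ωL = 300.7 Ω
X_C = 1/(ωC) = 535.9 Ω
Parallel: admittances add. Y = 1/(jωL) + jωC
Y = (0 − j0.001460) S
|Y| = 0.001460 S → |Z| = 1/|Y| = 684.9 Ω, ∠Z = −∠Y = 90.00°

1.460 mS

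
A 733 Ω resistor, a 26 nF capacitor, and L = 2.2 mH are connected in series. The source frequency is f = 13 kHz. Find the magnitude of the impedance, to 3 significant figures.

789 Ω

ω = 2πf = 81680 rad/s
X_L = ωL = 180 Ω
X_C = 1/(ωC) = 471 Ω
Net reactance X = X_L − X_C = -291 Ω
Z = 733 − j291 Ω
|Z| = √(733² + 291²) = 789 Ω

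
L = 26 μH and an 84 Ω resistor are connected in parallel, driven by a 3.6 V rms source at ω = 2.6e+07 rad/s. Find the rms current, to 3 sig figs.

43.2 mA

X_L = ωL = 676 Ω
Parallel: admittances add. Y = 1/R + 1/(jωL)
Y = (0.0119 − j0.00148) S
|Y| = 0.0120 S → |Z| = 1/|Y| = 83.4 Ω, ∠Z = −∠Y = 7.08°
I = V/|Z| = 3.6/83.4 = 43.2 mA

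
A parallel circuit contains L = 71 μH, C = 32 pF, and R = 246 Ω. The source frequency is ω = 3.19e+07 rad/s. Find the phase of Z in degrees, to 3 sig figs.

X_L = ωL = 2260 Ω
X_C = 1/(ωC) = 980 Ω
Parallel: admittances add. Y = 1/R + 1/(jωL) + jωC
Y = (0.00407 + j0.000579) S
|Y| = 0.00411 S → |Z| = 1/|Y| = 244 Ω, ∠Z = −∠Y = -8.11°

-8.11°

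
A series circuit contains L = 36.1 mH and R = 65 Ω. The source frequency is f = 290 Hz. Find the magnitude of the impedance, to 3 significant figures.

92.5 Ω

ω = 2πf = 1822 rad/s
X_L = ωL = 65.8 Ω
Z = 65.0 + j65.8 Ω
|Z| = √(65.0² + 65.8²) = 92.5 Ω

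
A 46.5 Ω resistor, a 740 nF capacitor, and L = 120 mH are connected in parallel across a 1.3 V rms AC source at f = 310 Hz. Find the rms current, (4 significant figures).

ω = 2πf = 1948 rad/s
X_L = ωL = 233.7 Ω
X_C = 1/(ωC) = 693.8 Ω
Parallel: admittances add. Y = 1/R + 1/(jωL) + jωC
Y = (0.02151 − j0.002837) S
|Y| = 0.02169 S → |Z| = 1/|Y| = 46.10 Ω, ∠Z = −∠Y = 7.515°
I = V/|Z| = 1.3/46.10 = 28.20 mA

28.20 mA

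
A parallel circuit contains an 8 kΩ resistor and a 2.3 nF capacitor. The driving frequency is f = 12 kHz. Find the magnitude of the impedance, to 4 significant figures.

4678 Ω

ω = 2πf = 75400 rad/s
X_C = 1/(ωC) = 5766 Ω
Parallel: admittances add. Y = 1/R + jωC
Y = (0.0001250 + j0.0001734) S
|Y| = 0.0002138 S → |Z| = 1/|Y| = 4678 Ω, ∠Z = −∠Y = -54.22°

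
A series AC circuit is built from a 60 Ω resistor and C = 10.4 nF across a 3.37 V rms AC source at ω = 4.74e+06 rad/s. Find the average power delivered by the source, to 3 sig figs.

170 mW

X_C = 1/(ωC) = 20.3 Ω
Z = 60.0 − j20.3 Ω
|Z| = √(60.0² + 20.3²) = 63.3 Ω
∠Z = arctan(-20.3/60.0) = -18.7°
I = V/|Z| = 53.2 mA
P = VI cos φ = 3.37 × 0.0532 × cos(-18.7°) = 170 mW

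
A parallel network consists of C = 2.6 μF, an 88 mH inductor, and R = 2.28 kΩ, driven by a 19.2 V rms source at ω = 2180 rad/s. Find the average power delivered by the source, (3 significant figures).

162 mW

X_L = ωL = 192 Ω
X_C = 1/(ωC) = 176 Ω
Parallel: admittances add. Y = 1/R + 1/(jωL) + jωC
Y = (0.000439 + j0.000455) S
|Y| = 0.000632 S → |Z| = 1/|Y| = 1580 Ω, ∠Z = −∠Y = -46.1°
I = V/|Z| = 12.1 mA
P = VI cos φ = 19.2 × 0.0121 × cos(-46.1°) = 162 mW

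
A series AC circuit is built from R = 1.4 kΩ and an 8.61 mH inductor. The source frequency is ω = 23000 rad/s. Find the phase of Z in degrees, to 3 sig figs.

8.05°

X_L = ωL = 198 Ω
Z = 1400 + j198 Ω
|Z| = √(1400² + 198²) = 1410 Ω
∠Z = arctan(198/1400) = 8.05°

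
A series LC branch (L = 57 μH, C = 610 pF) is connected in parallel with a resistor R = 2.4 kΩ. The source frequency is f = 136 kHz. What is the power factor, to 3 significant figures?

0.615

ω = 2πf = 854500 rad/s
X_L = ωL = 48.7 Ω
X_C = 1/(ωC) = 1920 Ω
Branch 1: Z₁ = R = 2400 Ω
Branch 2 (series LC): Z₂ = j(X_L − X_C) = −j1870 Ω
Parallel: Z = Z₁Z₂/(Z₁+Z₂), |Z| = 1470 Ω, ∠Z = -52.1°
cos φ = cos(-52.1°) = 0.615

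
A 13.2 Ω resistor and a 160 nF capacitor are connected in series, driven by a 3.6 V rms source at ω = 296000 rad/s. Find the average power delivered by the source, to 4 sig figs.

X_C = 1/(ωC) = 21.11 Ω
Z = 13.20 − j21.11 Ω
|Z| = √(13.20² + 21.11²) = 24.90 Ω
∠Z = arctan(-21.11/13.20) = -57.99°
I = V/|Z| = 144.6 mA
P = VI cos φ = 3.6 × 0.1446 × cos(-57.99°) = 275.9 mW

275.9 mW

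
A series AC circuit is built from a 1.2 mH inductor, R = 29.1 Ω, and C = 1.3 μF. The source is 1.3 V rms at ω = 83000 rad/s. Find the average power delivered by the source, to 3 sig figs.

X_L = ωL = 99.6 Ω
X_C = 1/(ωC) = 9.27 Ω
Net reactance X = X_L − X_C = 90.3 Ω
Z = 29.1 + j90.3 Ω
|Z| = √(29.1² + 90.3²) = 94.9 Ω
∠Z = arctan(90.3/29.1) = 72.1°
I = V/|Z| = 13.7 mA
P = VI cos φ = 1.3 × 0.0137 × cos(72.1°) = 5.46 mW

5.46 mW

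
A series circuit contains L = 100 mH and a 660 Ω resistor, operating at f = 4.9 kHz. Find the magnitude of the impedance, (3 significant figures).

3150 Ω

ω = 2πf = 30790 rad/s
X_L = ωL = 3080 Ω
Z = 660 + j3080 Ω
|Z| = √(660² + 3080²) = 3150 Ω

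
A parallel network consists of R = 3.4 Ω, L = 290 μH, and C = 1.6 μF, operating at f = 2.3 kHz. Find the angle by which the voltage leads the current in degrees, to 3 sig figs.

ω = 2πf = 14450 rad/s
X_L = ωL = 4.19 Ω
X_C = 1/(ωC) = 43.2 Ω
Parallel: admittances add. Y = 1/R + 1/(jωL) + jωC
Y = (0.294 − j0.215) S
|Y| = 0.365 S → |Z| = 1/|Y| = 2.74 Ω, ∠Z = −∠Y = 36.2°

36.2°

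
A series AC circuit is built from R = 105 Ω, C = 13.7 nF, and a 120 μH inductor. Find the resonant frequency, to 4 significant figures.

ω₀ = 1/√(LC) = 1/√(0.00012 × 1.37e-08) = 779900 rad/s
f₀ = ω₀/(2π) = 124.1 kHz

124.1 kHz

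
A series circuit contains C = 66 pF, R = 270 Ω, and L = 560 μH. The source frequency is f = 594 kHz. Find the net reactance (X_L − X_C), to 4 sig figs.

-1970 Ω

ω = 2πf = 3.732e+06 rad/s
X_L = ωL = 2090 Ω
X_C = 1/(ωC) = 4060 Ω
X = 2090 − 4060 = -1970 Ω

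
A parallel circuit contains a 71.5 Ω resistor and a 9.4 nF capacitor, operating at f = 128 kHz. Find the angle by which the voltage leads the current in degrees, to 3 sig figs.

ω = 2πf = 804200 rad/s
X_C = 1/(ωC) = 132 Ω
Parallel: admittances add. Y = 1/R + jωC
Y = (0.0140 + j0.00756) S
|Y| = 0.0159 S → |Z| = 1/|Y| = 62.9 Ω, ∠Z = −∠Y = -28.4°

-28.4°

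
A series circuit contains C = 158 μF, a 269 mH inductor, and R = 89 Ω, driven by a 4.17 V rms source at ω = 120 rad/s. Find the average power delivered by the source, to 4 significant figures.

185.6 mW

X_L = ωL = 32.28 Ω
X_C = 1/(ωC) = 52.74 Ω
Net reactance X = X_L − X_C = -20.46 Ω
Z = 89.00 − j20.46 Ω
|Z| = √(89.00² + 20.46²) = 91.32 Ω
∠Z = arctan(-20.46/89.00) = -12.95°
I = V/|Z| = 45.66 mA
P = VI cos φ = 4.17 × 0.04566 × cos(-12.95°) = 185.6 mW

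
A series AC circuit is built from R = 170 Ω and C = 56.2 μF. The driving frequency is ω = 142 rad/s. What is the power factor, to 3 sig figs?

0.805

X_C = 1/(ωC) = 125 Ω
Z = 170 − j125 Ω
|Z| = √(170² + 125²) = 211 Ω
∠Z = arctan(-125/170) = -36.4°
cos φ = cos(-36.4°) = 0.805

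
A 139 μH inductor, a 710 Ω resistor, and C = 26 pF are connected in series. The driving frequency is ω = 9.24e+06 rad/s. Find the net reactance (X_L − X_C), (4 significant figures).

-2878 Ω

X_L = ωL = 1284 Ω
X_C = 1/(ωC) = 4163 Ω
X = 1284 − 4163 = -2878 Ω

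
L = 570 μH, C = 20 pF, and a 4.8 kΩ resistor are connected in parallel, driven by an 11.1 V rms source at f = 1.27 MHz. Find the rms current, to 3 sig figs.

ω = 2πf = 7.98e+06 rad/s
X_L = ωL = 4550 Ω
X_C = 1/(ωC) = 6270 Ω
Parallel: admittances add. Y = 1/R + 1/(jωL) + jωC
Y = (0.000208 − j6.03e-05) S
|Y| = 0.000217 S → |Z| = 1/|Y| = 4610 Ω, ∠Z = −∠Y = 16.1°
I = V/|Z| = 11.1/4610 = 2.41 mA

2.41 mA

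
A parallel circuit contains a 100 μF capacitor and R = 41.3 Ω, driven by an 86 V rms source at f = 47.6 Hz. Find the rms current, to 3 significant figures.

3.31 A

ω = 2πf = 299.1 rad/s
X_C = 1/(ωC) = 33.4 Ω
Parallel: admittances add. Y = 1/R + jωC
Y = (0.0242 + j0.0299) S
|Y| = 0.0385 S → |Z| = 1/|Y| = 26.0 Ω, ∠Z = −∠Y = -51.0°
I = V/|Z| = 86/26.0 = 3.31 A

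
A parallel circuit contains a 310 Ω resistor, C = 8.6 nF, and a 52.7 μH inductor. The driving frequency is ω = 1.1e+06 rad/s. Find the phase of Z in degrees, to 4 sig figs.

67.51°

X_L = ωL = 57.97 Ω
X_C = 1/(ωC) = 105.7 Ω
Parallel: admittances add. Y = 1/R + 1/(jωL) + jωC
Y = (0.003226 − j0.007790) S
|Y| = 0.008432 S → |Z| = 1/|Y| = 118.6 Ω, ∠Z = −∠Y = 67.51°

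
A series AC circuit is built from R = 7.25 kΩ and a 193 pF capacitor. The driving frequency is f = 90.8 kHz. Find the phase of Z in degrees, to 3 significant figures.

ω = 2πf = 570500 rad/s
X_C = 1/(ωC) = 9080 Ω
Z = 7250 − j9080 Ω
|Z| = √(7250² + 9080²) = 11600 Ω
∠Z = arctan(-9080/7250) = -51.4°

-51.4°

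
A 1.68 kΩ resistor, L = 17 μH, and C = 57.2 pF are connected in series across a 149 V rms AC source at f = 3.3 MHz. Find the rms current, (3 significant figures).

85.1 mA

ω = 2πf = 2.073e+07 rad/s
X_L = ωL = 352 Ω
X_C = 1/(ωC) = 843 Ω
Net reactance X = X_L − X_C = -491 Ω
Z = 1680 − j491 Ω
|Z| = √(1680² + 491²) = 1750 Ω
I = V/|Z| = 149/1750 = 85.1 mA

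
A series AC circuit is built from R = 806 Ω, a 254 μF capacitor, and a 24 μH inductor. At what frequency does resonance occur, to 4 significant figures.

ω₀ = 1/√(LC) = 1/√(2.4e-05 × 0.000254) = 12810 rad/s
f₀ = ω₀/(2π) = 2.038 kHz

2.038 kHz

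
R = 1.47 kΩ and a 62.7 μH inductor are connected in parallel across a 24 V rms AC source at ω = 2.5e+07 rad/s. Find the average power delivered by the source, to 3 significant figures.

392 mW

X_L = ωL = 1570 Ω
Parallel: admittances add. Y = 1/R + 1/(jωL)
Y = (0.000680 − j0.000638) S
|Y| = 0.000933 S → |Z| = 1/|Y| = 1070 Ω, ∠Z = −∠Y = 43.2°
I = V/|Z| = 22.4 mA
P = VI cos φ = 24 × 0.0224 × cos(43.2°) = 392 mW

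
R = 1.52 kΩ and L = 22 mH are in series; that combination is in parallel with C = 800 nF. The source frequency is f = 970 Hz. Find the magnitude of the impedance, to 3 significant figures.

ω = 2πf = 6095 rad/s
X_L = ωL = 134 Ω
X_C = 1/(ωC) = 205 Ω
Branch 1 (R+jX_L): Z₁ = 1520 + j134 Ω, |Z₁| = 1530 Ω
Branch 2 (−jX_C): Z₂ = −j205 Ω
Parallel: Z = Z₁Z₂/(Z₁+Z₂), |Z| = 206 Ω, ∠Z = -82.3°

206 Ω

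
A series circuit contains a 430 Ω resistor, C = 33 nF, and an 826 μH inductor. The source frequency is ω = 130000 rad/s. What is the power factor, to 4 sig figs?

X_L = ωL = 107.4 Ω
X_C = 1/(ωC) = 233.1 Ω
Net reactance X = X_L − X_C = -125.7 Ω
Z = 430.0 − j125.7 Ω
|Z| = √(430.0² + 125.7²) = 448.0 Ω
∠Z = arctan(-125.7/430.0) = -16.30°
cos φ = cos(-16.30°) = 0.9598

0.9598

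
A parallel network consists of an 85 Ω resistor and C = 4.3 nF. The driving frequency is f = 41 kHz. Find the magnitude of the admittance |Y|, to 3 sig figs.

11.8 mS

ω = 2πf = 257600 rad/s
X_C = 1/(ωC) = 903 Ω
Parallel: admittances add. Y = 1/R + jωC
Y = (0.0118 + j0.00111) S
|Y| = 0.0118 S → |Z| = 1/|Y| = 84.6 Ω, ∠Z = −∠Y = -5.38°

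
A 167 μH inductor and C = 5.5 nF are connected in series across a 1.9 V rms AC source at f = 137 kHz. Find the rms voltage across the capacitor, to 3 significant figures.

5.95 V

ω = 2πf = 860800 rad/s
X_L = ωL = 144 Ω
X_C = 1/(ωC) = 211 Ω
Net reactance X = X_L − X_C = -67.5 Ω
Z = − j67.5 Ω
|Z| = √(0² + 67.5²) = 67.5 Ω
I = V/|Z| = 28.2 mA
V_C = I·|Z_C| = 0.0282 × 211 = 5.95 V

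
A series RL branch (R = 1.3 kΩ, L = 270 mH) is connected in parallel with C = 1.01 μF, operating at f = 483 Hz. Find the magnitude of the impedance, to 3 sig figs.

ω = 2πf = 3035 rad/s
X_L = ωL = 819 Ω
X_C = 1/(ωC) = 326 Ω
Branch 1 (R+jX_L): Z₁ = 1300 + j819 Ω, |Z₁| = 1540 Ω
Branch 2 (−jX_C): Z₂ = −j326 Ω
Parallel: Z = Z₁Z₂/(Z₁+Z₂), |Z| = 361 Ω, ∠Z = -78.6°

361 Ω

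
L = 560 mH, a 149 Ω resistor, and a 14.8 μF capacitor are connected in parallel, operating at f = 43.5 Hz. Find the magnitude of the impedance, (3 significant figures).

ω = 2πf = 273.3 rad/s
X_L = ωL = 153 Ω
X_C = 1/(ωC) = 247 Ω
Parallel: admittances add. Y = 1/R + 1/(jωL) + jωC
Y = (0.00671 − j0.00249) S
|Y| = 0.00716 S → |Z| = 1/|Y| = 140 Ω, ∠Z = −∠Y = 20.3°

140 Ω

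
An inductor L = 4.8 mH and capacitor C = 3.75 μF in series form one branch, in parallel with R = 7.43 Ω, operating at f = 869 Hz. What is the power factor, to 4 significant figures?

ω = 2πf = 5460 rad/s
X_L = ωL = 26.21 Ω
X_C = 1/(ωC) = 48.84 Ω
Branch 1: Z₁ = R = 7.430 Ω
Branch 2 (series LC): Z₂ = j(X_L − X_C) = −j22.63 Ω
Parallel: Z = Z₁Z₂/(Z₁+Z₂), |Z| = 7.059 Ω, ∠Z = -18.18°
cos φ = cos(-18.18°) = 0.9501

0.9501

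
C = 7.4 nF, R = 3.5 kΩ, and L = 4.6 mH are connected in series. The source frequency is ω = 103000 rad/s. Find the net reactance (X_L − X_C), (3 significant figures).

X_L = ωL = 474 Ω
X_C = 1/(ωC) = 1310 Ω
X = 474 − 1310 = -838 Ω

-838 Ω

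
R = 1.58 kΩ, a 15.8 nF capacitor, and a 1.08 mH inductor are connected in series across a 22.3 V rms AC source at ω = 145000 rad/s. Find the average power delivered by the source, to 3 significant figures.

X_L = ωL = 157 Ω
X_C = 1/(ωC) = 436 Ω
Net reactance X = X_L − X_C = -280 Ω
Z = 1580 − j280 Ω
|Z| = √(1580² + 280²) = 1600 Ω
∠Z = arctan(-280/1580) = -10.0°
I = V/|Z| = 13.9 mA
P = VI cos φ = 22.3 × 0.0139 × cos(-10.0°) = 305 mW

305 mW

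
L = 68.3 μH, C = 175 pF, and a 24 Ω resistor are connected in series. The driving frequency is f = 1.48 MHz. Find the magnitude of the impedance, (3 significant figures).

31.6 Ω

ω = 2πf = 9.299e+06 rad/s
X_L = ωL = 635 Ω
X_C = 1/(ωC) = 614 Ω
Net reactance X = X_L − X_C = 20.6 Ω
Z = 24.0 + j20.6 Ω
|Z| = √(24.0² + 20.6²) = 31.6 Ω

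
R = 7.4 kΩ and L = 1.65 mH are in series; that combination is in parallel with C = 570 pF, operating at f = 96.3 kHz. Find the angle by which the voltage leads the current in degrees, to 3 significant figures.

-67.9°

ω = 2πf = 605100 rad/s
X_L = ωL = 998 Ω
X_C = 1/(ωC) = 2900 Ω
Branch 1 (R+jX_L): Z₁ = 7400 + j998 Ω, |Z₁| = 7470 Ω
Branch 2 (−jX_C): Z₂ = −j2900 Ω
Parallel: Z = Z₁Z₂/(Z₁+Z₂), |Z| = 2830 Ω, ∠Z = -67.9°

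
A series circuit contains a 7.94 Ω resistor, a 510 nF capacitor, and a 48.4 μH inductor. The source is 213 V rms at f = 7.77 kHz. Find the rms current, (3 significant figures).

ω = 2πf = 48820 rad/s
X_L = ωL = 2.36 Ω
X_C = 1/(ωC) = 40.2 Ω
Net reactance X = X_L − X_C = -37.8 Ω
Z = 7.94 − j37.8 Ω
|Z| = √(7.94² + 37.8²) = 38.6 Ω
I = V/|Z| = 213/38.6 = 5.51 A

5.51 A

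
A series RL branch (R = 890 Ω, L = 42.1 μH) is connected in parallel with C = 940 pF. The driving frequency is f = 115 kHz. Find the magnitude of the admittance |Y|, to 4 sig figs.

1.292 mS

ω = 2πf = 722600 rad/s
X_L = ωL = 30.42 Ω
X_C = 1/(ωC) = 1472 Ω
Branch 1 (R+jX_L): Z₁ = 890.0 + j30.42 Ω, |Z₁| = 890.5 Ω
Branch 2 (−jX_C): Z₂ = −j1472 Ω
Parallel: Z = Z₁Z₂/(Z₁+Z₂), |Z| = 773.8 Ω, ∠Z = -29.73°
|Y| = 1/|Z| = 1.292 mS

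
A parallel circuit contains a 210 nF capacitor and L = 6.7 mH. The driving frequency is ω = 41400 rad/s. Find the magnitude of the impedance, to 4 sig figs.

X_L = ωL = 277.4 Ω
X_C = 1/(ωC) = 115.0 Ω
Parallel: admittances add. Y = 1/(jωL) + jωC
Y = (0 + j0.005089) S
|Y| = 0.005089 S → |Z| = 1/|Y| = 196.5 Ω, ∠Z = −∠Y = -90.00°

196.5 Ω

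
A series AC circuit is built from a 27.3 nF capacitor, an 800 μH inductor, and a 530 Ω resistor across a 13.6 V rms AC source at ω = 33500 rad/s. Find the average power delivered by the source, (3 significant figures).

X_L = ωL = 26.8 Ω
X_C = 1/(ωC) = 1090 Ω
Net reactance X = X_L − X_C = -1070 Ω
Z = 530 − j1070 Ω
|Z| = √(530² + 1070²) = 1190 Ω
∠Z = arctan(-1070/530) = -63.6°
I = V/|Z| = 11.4 mA
P = VI cos φ = 13.6 × 0.0114 × cos(-63.6°) = 69.1 mW

69.1 mW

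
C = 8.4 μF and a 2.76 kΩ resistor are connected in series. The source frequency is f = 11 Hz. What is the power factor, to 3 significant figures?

0.848

ω = 2πf = 69.12 rad/s
X_C = 1/(ωC) = 1720 Ω
Z = 2760 − j1720 Ω
|Z| = √(2760² + 1720²) = 3250 Ω
∠Z = arctan(-1720/2760) = -32.0°
cos φ = cos(-32.0°) = 0.848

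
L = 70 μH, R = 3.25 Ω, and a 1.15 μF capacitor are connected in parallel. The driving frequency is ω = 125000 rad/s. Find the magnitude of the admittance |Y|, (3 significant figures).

309 mS

X_L = ωL = 8.75 Ω
X_C = 1/(ωC) = 6.96 Ω
Parallel: admittances add. Y = 1/R + 1/(jωL) + jωC
Y = (0.308 + j0.0295) S
|Y| = 0.309 S → |Z| = 1/|Y| = 3.24 Ω, ∠Z = −∠Y = -5.47°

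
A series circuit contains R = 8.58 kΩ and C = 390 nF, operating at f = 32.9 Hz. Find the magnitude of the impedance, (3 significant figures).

15100 Ω

ω = 2πf = 206.7 rad/s
X_C = 1/(ωC) = 12400 Ω
Z = 8580 − j12400 Ω
|Z| = √(8580² + 12400²) = 15100 Ω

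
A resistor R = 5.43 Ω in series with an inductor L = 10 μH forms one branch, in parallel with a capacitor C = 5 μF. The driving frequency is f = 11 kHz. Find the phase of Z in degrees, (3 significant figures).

ω = 2πf = 69120 rad/s
X_L = ωL = 0.691 Ω
X_C = 1/(ωC) = 2.89 Ω
Branch 1 (R+jX_L): Z₁ = 5.43 + j0.691 Ω, |Z₁| = 5.47 Ω
Branch 2 (−jX_C): Z₂ = −j2.89 Ω
Parallel: Z = Z₁Z₂/(Z₁+Z₂), |Z| = 2.70 Ω, ∠Z = -60.7°

-60.7°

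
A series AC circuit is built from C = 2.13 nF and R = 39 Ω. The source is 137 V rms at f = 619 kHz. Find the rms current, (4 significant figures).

ω = 2πf = 3.889e+06 rad/s
X_C = 1/(ωC) = 120.7 Ω
Z = 39.00 − j120.7 Ω
|Z| = √(39.00² + 120.7²) = 126.9 Ω
I = V/|Z| = 137/126.9 = 1.080 A

1.080 A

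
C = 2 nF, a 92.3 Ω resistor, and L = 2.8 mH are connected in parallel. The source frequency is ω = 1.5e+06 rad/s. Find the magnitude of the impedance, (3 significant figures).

89.4 Ω

X_L = ωL = 4200 Ω
X_C = 1/(ωC) = 333 Ω
Parallel: admittances add. Y = 1/R + 1/(jωL) + jωC
Y = (0.0108 + j0.00276) S
|Y| = 0.0112 S → |Z| = 1/|Y| = 89.4 Ω, ∠Z = −∠Y = -14.3°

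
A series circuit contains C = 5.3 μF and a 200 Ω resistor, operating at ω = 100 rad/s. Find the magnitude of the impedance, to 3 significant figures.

1900 Ω

X_C = 1/(ωC) = 1890 Ω
Z = 200 − j1890 Ω
|Z| = √(200² + 1890²) = 1900 Ω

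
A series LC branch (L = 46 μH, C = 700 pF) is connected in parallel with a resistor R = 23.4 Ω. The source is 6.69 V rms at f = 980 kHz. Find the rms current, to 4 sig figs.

314.3 mA

ω = 2πf = 6.158e+06 rad/s
X_L = ωL = 283.2 Ω
X_C = 1/(ωC) = 232.0 Ω
Branch 1: Z₁ = R = 23.40 Ω
Branch 2 (series LC): Z₂ = j(X_L − X_C) = j51.24 Ω
Parallel: Z = Z₁Z₂/(Z₁+Z₂), |Z| = 21.29 Ω, ∠Z = 24.54°
I = V/|Z| = 6.69/21.29 = 314.3 mA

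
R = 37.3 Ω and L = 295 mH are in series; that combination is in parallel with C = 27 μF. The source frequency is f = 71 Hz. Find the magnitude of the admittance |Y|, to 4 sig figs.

ω = 2πf = 446.1 rad/s
X_L = ωL = 131.6 Ω
X_C = 1/(ωC) = 83.02 Ω
Branch 1 (R+jX_L): Z₁ = 37.30 + j131.6 Ω, |Z₁| = 136.8 Ω
Branch 2 (−jX_C): Z₂ = −j83.02 Ω
Parallel: Z = Z₁Z₂/(Z₁+Z₂), |Z| = 185.4 Ω, ∠Z = -68.31°
|Y| = 1/|Z| = 5.393 mS

5.393 mS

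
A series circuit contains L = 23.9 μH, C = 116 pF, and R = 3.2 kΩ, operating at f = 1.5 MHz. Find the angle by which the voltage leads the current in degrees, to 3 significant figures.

-12.2°

ω = 2πf = 9.425e+06 rad/s
X_L = ωL = 225 Ω
X_C = 1/(ωC) = 915 Ω
Net reactance X = X_L − X_C = -689 Ω
Z = 3200 − j689 Ω
|Z| = √(3200² + 689²) = 3270 Ω
∠Z = arctan(-689/3200) = -12.2°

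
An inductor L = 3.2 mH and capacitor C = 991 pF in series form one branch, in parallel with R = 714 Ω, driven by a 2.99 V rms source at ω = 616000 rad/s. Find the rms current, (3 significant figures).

9.91 mA

X_L = ωL = 1970 Ω
X_C = 1/(ωC) = 1640 Ω
Branch 1: Z₁ = R = 714 Ω
Branch 2 (series LC): Z₂ = j(X_L − X_C) = j333 Ω
Parallel: Z = Z₁Z₂/(Z₁+Z₂), |Z| = 302 Ω, ∠Z = 65.0°
I = V/|Z| = 2.99/302 = 9.91 mA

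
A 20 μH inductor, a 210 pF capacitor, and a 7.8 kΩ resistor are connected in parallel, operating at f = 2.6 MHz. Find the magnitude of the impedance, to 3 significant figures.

ω = 2πf = 1.634e+07 rad/s
X_L = ωL = 327 Ω
X_C = 1/(ωC) = 291 Ω
Parallel: admittances add. Y = 1/R + 1/(jωL) + jωC
Y = (0.000128 + j0.000370) S
|Y| = 0.000392 S → |Z| = 1/|Y| = 2550 Ω, ∠Z = −∠Y = -70.9°

2550 Ω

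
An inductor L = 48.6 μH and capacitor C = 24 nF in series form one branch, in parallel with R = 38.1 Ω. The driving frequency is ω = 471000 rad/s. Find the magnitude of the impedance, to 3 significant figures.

X_L = ωL = 22.9 Ω
X_C = 1/(ωC) = 88.5 Ω
Branch 1: Z₁ = R = 38.1 Ω
Branch 2 (series LC): Z₂ = j(X_L − X_C) = −j65.6 Ω
Parallel: Z = Z₁Z₂/(Z₁+Z₂), |Z| = 32.9 Ω, ∠Z = -30.2°

32.9 Ω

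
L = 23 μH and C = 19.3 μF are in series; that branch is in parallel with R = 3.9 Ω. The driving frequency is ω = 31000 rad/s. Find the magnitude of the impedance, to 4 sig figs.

0.9307 Ω

X_L = ωL = 0.7130 Ω
X_C = 1/(ωC) = 1.671 Ω
Branch 1: Z₁ = R = 3.900 Ω
Branch 2 (series LC): Z₂ = j(X_L − X_C) = −j0.9584 Ω
Parallel: Z = Z₁Z₂/(Z₁+Z₂), |Z| = 0.9307 Ω, ∠Z = -76.19°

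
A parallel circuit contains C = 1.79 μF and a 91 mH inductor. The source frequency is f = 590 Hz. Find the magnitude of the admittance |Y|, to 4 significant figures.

3.671 mS

ω = 2πf = 3707 rad/s
X_L = ωL = 337.3 Ω
X_C = 1/(ωC) = 150.7 Ω
Parallel: admittances add. Y = 1/(jωL) + jωC
Y = (0 + j0.003671) S
|Y| = 0.003671 S → |Z| = 1/|Y| = 272.4 Ω, ∠Z = −∠Y = -90.00°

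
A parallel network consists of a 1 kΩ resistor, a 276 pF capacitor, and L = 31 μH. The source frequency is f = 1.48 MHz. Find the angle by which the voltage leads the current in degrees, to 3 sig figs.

42.1°

ω = 2πf = 9.299e+06 rad/s
X_L = ωL = 288 Ω
X_C = 1/(ωC) = 390 Ω
Parallel: admittances add. Y = 1/R + 1/(jωL) + jωC
Y = (0.00100 − j0.000902) S
|Y| = 0.00135 S → |Z| = 1/|Y| = 742 Ω, ∠Z = −∠Y = 42.1°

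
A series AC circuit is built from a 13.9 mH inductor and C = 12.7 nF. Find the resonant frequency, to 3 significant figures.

12.0 kHz

ω₀ = 1/√(LC) = 1/√(0.0139 × 1.27e-08) = 75260 rad/s
f₀ = ω₀/(2π) = 12.0 kHz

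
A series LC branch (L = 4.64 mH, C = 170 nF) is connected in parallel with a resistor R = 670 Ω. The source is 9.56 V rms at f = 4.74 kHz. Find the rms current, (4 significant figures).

161.8 mA

ω = 2πf = 29780 rad/s
X_L = ωL = 138.2 Ω
X_C = 1/(ωC) = 197.5 Ω
Branch 1: Z₁ = R = 670.0 Ω
Branch 2 (series LC): Z₂ = j(X_L − X_C) = −j59.32 Ω
Parallel: Z = Z₁Z₂/(Z₁+Z₂), |Z| = 59.09 Ω, ∠Z = -84.94°
I = V/|Z| = 9.56/59.09 = 161.8 mA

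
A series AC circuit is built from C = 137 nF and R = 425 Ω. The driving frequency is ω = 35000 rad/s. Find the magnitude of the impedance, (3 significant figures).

X_C = 1/(ωC) = 209 Ω
Z = 425 − j209 Ω
|Z| = √(425² + 209²) = 473 Ω

473 Ω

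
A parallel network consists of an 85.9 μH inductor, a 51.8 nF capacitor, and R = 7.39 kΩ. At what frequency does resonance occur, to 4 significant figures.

75.45 kHz

ω₀ = 1/√(LC) = 1/√(8.59e-05 × 5.18e-08) = 474100 rad/s
f₀ = ω₀/(2π) = 75.45 kHz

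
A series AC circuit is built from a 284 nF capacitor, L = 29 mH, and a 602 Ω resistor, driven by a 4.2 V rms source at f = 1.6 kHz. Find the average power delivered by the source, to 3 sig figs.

ω = 2πf = 10050 rad/s
X_L = ωL = 292 Ω
X_C = 1/(ωC) = 350 Ω
Net reactance X = X_L − X_C = -58.7 Ω
Z = 602 − j58.7 Ω
|Z| = √(602² + 58.7²) = 605 Ω
∠Z = arctan(-58.7/602) = -5.57°
I = V/|Z| = 6.94 mA
P = VI cos φ = 4.2 × 0.00694 × cos(-5.57°) = 29.0 mW

29.0 mW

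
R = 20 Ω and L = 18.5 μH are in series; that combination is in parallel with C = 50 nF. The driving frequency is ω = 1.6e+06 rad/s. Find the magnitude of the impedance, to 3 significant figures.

X_L = ωL = 29.6 Ω
X_C = 1/(ωC) = 12.5 Ω
Branch 1 (R+jX_L): Z₁ = 20.0 + j29.6 Ω, |Z₁| = 35.7 Ω
Branch 2 (−jX_C): Z₂ = −j12.5 Ω
Parallel: Z = Z₁Z₂/(Z₁+Z₂), |Z| = 17.0 Ω, ∠Z = -74.6°

17.0 Ω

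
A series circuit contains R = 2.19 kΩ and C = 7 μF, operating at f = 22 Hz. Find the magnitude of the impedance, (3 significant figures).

2420 Ω

ω = 2πf = 138.2 rad/s
X_C = 1/(ωC) = 1030 Ω
Z = 2190 − j1030 Ω
|Z| = √(2190² + 1030²) = 2420 Ω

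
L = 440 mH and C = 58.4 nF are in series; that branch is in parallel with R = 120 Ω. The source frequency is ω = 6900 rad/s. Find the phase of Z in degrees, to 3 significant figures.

X_L = ωL = 3040 Ω
X_C = 1/(ωC) = 2480 Ω
Branch 1: Z₁ = R = 120 Ω
Branch 2 (series LC): Z₂ = j(X_L − X_C) = j554 Ω
Parallel: Z = Z₁Z₂/(Z₁+Z₂), |Z| = 117 Ω, ∠Z = 12.2°

12.2°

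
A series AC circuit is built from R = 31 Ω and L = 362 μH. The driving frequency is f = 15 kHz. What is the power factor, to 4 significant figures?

ω = 2πf = 94250 rad/s
X_L = ωL = 34.12 Ω
Z = 31.00 + j34.12 Ω
|Z| = √(31.00² + 34.12²) = 46.10 Ω
∠Z = arctan(34.12/31.00) = 47.74°
cos φ = cos(47.74°) = 0.6725

0.6725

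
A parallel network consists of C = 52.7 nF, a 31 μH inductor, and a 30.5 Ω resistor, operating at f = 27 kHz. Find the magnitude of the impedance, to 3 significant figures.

ω = 2πf = 169600 rad/s
X_L = ωL = 5.26 Ω
X_C = 1/(ωC) = 112 Ω
Parallel: admittances add. Y = 1/R + 1/(jωL) + jωC
Y = (0.0328 − j0.181) S
|Y| = 0.184 S → |Z| = 1/|Y| = 5.43 Ω, ∠Z = −∠Y = 79.7°

5.43 Ω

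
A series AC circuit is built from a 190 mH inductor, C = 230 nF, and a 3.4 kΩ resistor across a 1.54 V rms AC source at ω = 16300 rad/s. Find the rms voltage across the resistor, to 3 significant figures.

X_L = ωL = 3100 Ω
X_C = 1/(ωC) = 267 Ω
Net reactance X = X_L − X_C = 2830 Ω
Z = 3400 + j2830 Ω
|Z| = √(3400² + 2830²) = 4420 Ω
I = V/|Z| = 348 μA
V_R = I·|Z_R| = 0.000348 × 3400 = 1.18 V

1.18 V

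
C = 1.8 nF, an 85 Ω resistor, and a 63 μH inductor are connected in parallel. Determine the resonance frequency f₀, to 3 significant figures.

ω₀ = 1/√(LC) = 1/√(6.3e-05 × 1.8e-09) = 2.97e+06 rad/s
f₀ = ω₀/(2π) = 473 kHz

473 kHz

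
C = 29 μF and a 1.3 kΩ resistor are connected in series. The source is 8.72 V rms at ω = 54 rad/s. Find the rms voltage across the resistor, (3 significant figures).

X_C = 1/(ωC) = 639 Ω
Z = 1300 − j639 Ω
|Z| = √(1300² + 639²) = 1450 Ω
I = V/|Z| = 6.02 mA
V_R = I·|Z_R| = 0.00602 × 1300 = 7.83 V

7.83 V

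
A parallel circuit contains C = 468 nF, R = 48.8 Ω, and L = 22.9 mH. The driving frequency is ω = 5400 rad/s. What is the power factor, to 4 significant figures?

0.9651

X_L = ωL = 123.7 Ω
X_C = 1/(ωC) = 395.7 Ω
Parallel: admittances add. Y = 1/R + 1/(jωL) + jωC
Y = (0.02049 − j0.005559) S
|Y| = 0.02123 S → |Z| = 1/|Y| = 47.10 Ω, ∠Z = −∠Y = 15.18°
cos φ = cos(15.18°) = 0.9651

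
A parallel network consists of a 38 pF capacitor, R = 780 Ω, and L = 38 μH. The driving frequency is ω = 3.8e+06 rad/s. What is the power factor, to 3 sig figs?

X_L = ωL = 144 Ω
X_C = 1/(ωC) = 6930 Ω
Parallel: admittances add. Y = 1/R + 1/(jωL) + jωC
Y = (0.00128 − j0.00678) S
|Y| = 0.00690 S → |Z| = 1/|Y| = 145 Ω, ∠Z = −∠Y = 79.3°
cos φ = cos(79.3°) = 0.186

0.186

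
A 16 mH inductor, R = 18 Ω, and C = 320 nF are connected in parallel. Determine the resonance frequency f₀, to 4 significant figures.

2.224 kHz

ω₀ = 1/√(LC) = 1/√(0.016 × 3.2e-07) = 13980 rad/s
f₀ = ω₀/(2π) = 2.224 kHz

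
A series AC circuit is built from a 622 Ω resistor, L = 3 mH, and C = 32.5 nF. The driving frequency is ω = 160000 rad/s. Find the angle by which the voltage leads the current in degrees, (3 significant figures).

X_L = ωL = 480 Ω
X_C = 1/(ωC) = 192 Ω
Net reactance X = X_L − X_C = 288 Ω
Z = 622 + j288 Ω
|Z| = √(622² + 288²) = 685 Ω
∠Z = arctan(288/622) = 24.8°

24.8°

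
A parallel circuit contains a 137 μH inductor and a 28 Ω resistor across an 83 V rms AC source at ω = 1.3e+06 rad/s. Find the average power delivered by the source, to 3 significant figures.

X_L = ωL = 178 Ω
Parallel: admittances add. Y = 1/R + 1/(jωL)
Y = (0.0357 − j0.00561) S
|Y| = 0.0362 S → |Z| = 1/|Y| = 27.7 Ω, ∠Z = −∠Y = 8.93°
I = V/|Z| = 3.00 A
P = VI cos φ = 83 × 3.00 × cos(8.93°) = 246 W

246 W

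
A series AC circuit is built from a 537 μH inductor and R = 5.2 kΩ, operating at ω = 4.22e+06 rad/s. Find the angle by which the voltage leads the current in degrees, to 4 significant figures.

23.55°

X_L = ωL = 2266 Ω
Z = 5200 + j2266 Ω
|Z| = √(5200² + 2266²) = 5672 Ω
∠Z = arctan(2266/5200) = 23.55°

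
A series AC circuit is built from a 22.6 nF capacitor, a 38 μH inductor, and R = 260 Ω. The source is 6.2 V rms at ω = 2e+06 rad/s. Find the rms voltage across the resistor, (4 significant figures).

X_L = ωL = 76.00 Ω
X_C = 1/(ωC) = 22.12 Ω
Net reactance X = X_L − X_C = 53.88 Ω
Z = 260.0 + j53.88 Ω
|Z| = √(260.0² + 53.88²) = 265.5 Ω
I = V/|Z| = 23.35 mA
V_R = I·|Z_R| = 0.02335 × 260.0 = 6.071 V

6.071 V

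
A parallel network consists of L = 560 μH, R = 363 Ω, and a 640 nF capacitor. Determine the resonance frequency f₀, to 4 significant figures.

ω₀ = 1/√(LC) = 1/√(0.00056 × 6.4e-07) = 52820 rad/s
f₀ = ω₀/(2π) = 8.407 kHz

8.407 kHz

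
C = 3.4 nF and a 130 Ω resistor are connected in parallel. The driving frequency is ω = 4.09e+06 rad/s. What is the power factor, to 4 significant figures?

0.4840

X_C = 1/(ωC) = 71.91 Ω
Parallel: admittances add. Y = 1/R + jωC
Y = (0.007692 + j0.01391) S
|Y| = 0.01589 S → |Z| = 1/|Y| = 62.93 Ω, ∠Z = −∠Y = -61.05°
cos φ = cos(-61.05°) = 0.4840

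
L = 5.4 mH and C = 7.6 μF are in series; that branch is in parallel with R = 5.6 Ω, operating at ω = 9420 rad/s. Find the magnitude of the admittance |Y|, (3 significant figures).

X_L = ωL = 50.9 Ω
X_C = 1/(ωC) = 14.0 Ω
Branch 1: Z₁ = R = 5.60 Ω
Branch 2 (series LC): Z₂ = j(X_L − X_C) = j36.9 Ω
Parallel: Z = Z₁Z₂/(Z₁+Z₂), |Z| = 5.54 Ω, ∠Z = 8.63°
|Y| = 1/|Z| = 181 mS

181 mS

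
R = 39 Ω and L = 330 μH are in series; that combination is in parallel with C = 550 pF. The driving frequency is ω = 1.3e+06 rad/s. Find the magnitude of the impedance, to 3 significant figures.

X_L = ωL = 429 Ω
X_C = 1/(ωC) = 1400 Ω
Branch 1 (R+jX_L): Z₁ = 39.0 + j429 Ω, |Z₁| = 431 Ω
Branch 2 (−jX_C): Z₂ = −j1400 Ω
Parallel: Z = Z₁Z₂/(Z₁+Z₂), |Z| = 621 Ω, ∠Z = 82.5°

621 Ω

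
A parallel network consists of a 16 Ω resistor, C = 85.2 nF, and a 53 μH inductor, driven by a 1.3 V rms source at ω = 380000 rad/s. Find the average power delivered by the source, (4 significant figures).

105.6 mW

X_L = ωL = 20.14 Ω
X_C = 1/(ωC) = 30.89 Ω
Parallel: admittances add. Y = 1/R + 1/(jωL) + jωC
Y = (0.06250 − j0.01728) S
|Y| = 0.06484 S → |Z| = 1/|Y| = 15.42 Ω, ∠Z = −∠Y = 15.45°
I = V/|Z| = 84.30 mA
P = VI cos φ = 1.3 × 0.08430 × cos(15.45°) = 105.6 mW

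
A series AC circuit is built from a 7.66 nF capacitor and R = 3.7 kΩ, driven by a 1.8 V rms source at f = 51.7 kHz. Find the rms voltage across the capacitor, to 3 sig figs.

ω = 2πf = 324800 rad/s
X_C = 1/(ωC) = 402 Ω
Z = 3700 − j402 Ω
|Z| = √(3700² + 402²) = 3720 Ω
I = V/|Z| = 484 μA
V_C = I·|Z_C| = 0.000484 × 402 = 0.194 V

0.194 V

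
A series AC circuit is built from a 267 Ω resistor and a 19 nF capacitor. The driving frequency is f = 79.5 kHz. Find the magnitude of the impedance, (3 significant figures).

287 Ω

ω = 2πf = 499500 rad/s
X_C = 1/(ωC) = 105 Ω
Z = 267 − j105 Ω
|Z| = √(267² + 105²) = 287 Ω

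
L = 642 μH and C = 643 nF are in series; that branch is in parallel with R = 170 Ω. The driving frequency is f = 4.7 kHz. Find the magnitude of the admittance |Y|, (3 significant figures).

30.2 mS

ω = 2πf = 29530 rad/s
X_L = ωL = 19.0 Ω
X_C = 1/(ωC) = 52.7 Ω
Branch 1: Z₁ = R = 170 Ω
Branch 2 (series LC): Z₂ = j(X_L − X_C) = −j33.7 Ω
Parallel: Z = Z₁Z₂/(Z₁+Z₂), |Z| = 33.1 Ω, ∠Z = -78.8°
|Y| = 1/|Z| = 30.2 mS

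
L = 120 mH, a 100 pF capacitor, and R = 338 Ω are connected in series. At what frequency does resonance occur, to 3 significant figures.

45.9 kHz

ω₀ = 1/√(LC) = 1/√(0.12 × 1e-10) = 288700 rad/s
f₀ = ω₀/(2π) = 45.9 kHz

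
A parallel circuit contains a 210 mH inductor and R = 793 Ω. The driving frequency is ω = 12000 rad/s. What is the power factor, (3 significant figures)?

X_L = ωL = 2520 Ω
Parallel: admittances add. Y = 1/R + 1/(jωL)
Y = (0.00126 − j0.000397) S
|Y| = 0.00132 S → |Z| = 1/|Y| = 756 Ω, ∠Z = −∠Y = 17.5°
cos φ = cos(17.5°) = 0.954

0.954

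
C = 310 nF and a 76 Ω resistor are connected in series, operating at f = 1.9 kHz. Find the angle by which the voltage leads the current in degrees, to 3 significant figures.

-74.3°

ω = 2πf = 11940 rad/s
X_C = 1/(ωC) = 270 Ω
Z = 76.0 − j270 Ω
|Z| = √(76.0² + 270²) = 281 Ω
∠Z = arctan(-270/76.0) = -74.3°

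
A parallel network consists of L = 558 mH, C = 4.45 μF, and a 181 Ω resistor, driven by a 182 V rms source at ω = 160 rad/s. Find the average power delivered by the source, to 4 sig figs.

183.0 W

X_L = ωL = 89.28 Ω
X_C = 1/(ωC) = 1404 Ω
Parallel: admittances add. Y = 1/R + 1/(jωL) + jωC
Y = (0.005525 − j0.01049) S
|Y| = 0.01185 S → |Z| = 1/|Y| = 84.35 Ω, ∠Z = −∠Y = 62.22°
I = V/|Z| = 2.158 A
P = VI cos φ = 182 × 2.158 × cos(62.22°) = 183.0 W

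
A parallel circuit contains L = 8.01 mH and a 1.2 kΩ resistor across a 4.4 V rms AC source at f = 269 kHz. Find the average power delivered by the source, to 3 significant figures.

ω = 2πf = 1.69e+06 rad/s
X_L = ωL = 13500 Ω
Parallel: admittances add. Y = 1/R + 1/(jωL)
Y = (0.000833 − j7.39e-05) S
|Y| = 0.000837 S → |Z| = 1/|Y| = 1200 Ω, ∠Z = −∠Y = 5.07°
I = V/|Z| = 3.68 mA
P = VI cos φ = 4.4 × 0.00368 × cos(5.07°) = 16.1 mW

16.1 mW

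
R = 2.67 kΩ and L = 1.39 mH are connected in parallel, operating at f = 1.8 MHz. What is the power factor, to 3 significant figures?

0.986

ω = 2πf = 1.131e+07 rad/s
X_L = ωL = 15700 Ω
Parallel: admittances add. Y = 1/R + 1/(jωL)
Y = (0.000375 − j6.36e-05) S
|Y| = 0.000380 S → |Z| = 1/|Y| = 2630 Ω, ∠Z = −∠Y = 9.64°
cos φ = cos(9.64°) = 0.986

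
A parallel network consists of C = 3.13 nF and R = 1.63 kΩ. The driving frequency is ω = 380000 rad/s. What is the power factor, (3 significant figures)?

0.458

X_C = 1/(ωC) = 841 Ω
Parallel: admittances add. Y = 1/R + jωC
Y = (0.000613 + j0.00119) S
|Y| = 0.00134 S → |Z| = 1/|Y| = 747 Ω, ∠Z = −∠Y = -62.7°
cos φ = cos(-62.7°) = 0.458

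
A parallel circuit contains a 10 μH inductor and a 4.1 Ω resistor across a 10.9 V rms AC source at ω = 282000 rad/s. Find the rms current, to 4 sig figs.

4.691 A

X_L = ωL = 2.820 Ω
Parallel: admittances add. Y = 1/R + 1/(jωL)
Y = (0.2439 − j0.3546) S
|Y| = 0.4304 S → |Z| = 1/|Y| = 2.323 Ω, ∠Z = −∠Y = 55.48°
I = V/|Z| = 10.9/2.323 = 4.691 A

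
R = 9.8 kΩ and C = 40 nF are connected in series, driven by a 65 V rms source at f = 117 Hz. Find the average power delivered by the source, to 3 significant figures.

33.1 mW

ω = 2πf = 735.1 rad/s
X_C = 1/(ωC) = 34000 Ω
Z = 9800 − j34000 Ω
|Z| = √(9800² + 34000²) = 35400 Ω
∠Z = arctan(-34000/9800) = -73.9°
I = V/|Z| = 1.84 mA
P = VI cos φ = 65 × 0.00184 × cos(-73.9°) = 33.1 mW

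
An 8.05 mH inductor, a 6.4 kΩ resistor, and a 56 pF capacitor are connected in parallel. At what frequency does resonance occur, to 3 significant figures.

237 kHz

ω₀ = 1/√(LC) = 1/√(0.00805 × 5.6e-11) = 1.489e+06 rad/s
f₀ = ω₀/(2π) = 237 kHz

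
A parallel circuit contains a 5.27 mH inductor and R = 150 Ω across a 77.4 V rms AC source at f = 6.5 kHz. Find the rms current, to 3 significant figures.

629 mA

ω = 2πf = 40840 rad/s
X_L = ωL = 215 Ω
Parallel: admittances add. Y = 1/R + 1/(jωL)
Y = (0.00667 − j0.00465) S
|Y| = 0.00813 S → |Z| = 1/|Y| = 123 Ω, ∠Z = −∠Y = 34.9°
I = V/|Z| = 77.4/123 = 629 mA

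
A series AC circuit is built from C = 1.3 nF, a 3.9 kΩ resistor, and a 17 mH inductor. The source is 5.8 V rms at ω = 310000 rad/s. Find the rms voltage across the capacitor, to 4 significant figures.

X_L = ωL = 5270 Ω
X_C = 1/(ωC) = 2481 Ω
Net reactance X = X_L − X_C = 2789 Ω
Z = 3900 + j2789 Ω
|Z| = √(3900² + 2789²) = 4794 Ω
I = V/|Z| = 1.210 mA
V_C = I·|Z_C| = 0.001210 × 2481 = 3.002 V

3.002 V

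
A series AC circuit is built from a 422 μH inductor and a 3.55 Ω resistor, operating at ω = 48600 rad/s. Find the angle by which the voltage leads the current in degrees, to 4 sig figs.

X_L = ωL = 20.51 Ω
Z = 3.550 + j20.51 Ω
|Z| = √(3.550² + 20.51²) = 20.81 Ω
∠Z = arctan(20.51/3.550) = 80.18°

80.18°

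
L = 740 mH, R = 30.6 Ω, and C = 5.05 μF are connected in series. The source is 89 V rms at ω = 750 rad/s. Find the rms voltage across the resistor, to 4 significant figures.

X_L = ωL = 555.0 Ω
X_C = 1/(ωC) = 264.0 Ω
Net reactance X = X_L − X_C = 291.0 Ω
Z = 30.60 + j291.0 Ω
|Z| = √(30.60² + 291.0²) = 292.6 Ω
I = V/|Z| = 304.2 mA
V_R = I·|Z_R| = 0.3042 × 30.60 = 9.308 V

9.308 V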